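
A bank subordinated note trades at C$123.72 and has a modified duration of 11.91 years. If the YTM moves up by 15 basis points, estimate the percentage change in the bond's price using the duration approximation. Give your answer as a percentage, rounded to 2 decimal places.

Duration approximation: ΔP/P ≈ -D_mod · Δy = -11.91 × (+0.0015) = -0.017865.
As a percentage: -1.7865%.

-1.79%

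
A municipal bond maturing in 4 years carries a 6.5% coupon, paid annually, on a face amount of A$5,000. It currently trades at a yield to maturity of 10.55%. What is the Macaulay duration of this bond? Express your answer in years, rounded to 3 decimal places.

Periodic yield y = 0.1055. Discount each cash flow and weight by its year:
  t   CF        PV=CF/(1+0.1055)^t    t·PV
  1       325.00       293.9846       293.9846
  2       325.00       265.9291       531.8582
  3       325.00       240.5510       721.6529
  4     5,325.00     3,565.2060    14,260.8239
  Σ                  4,365.6707    15,808.3196
Price P = Σ PV = 4,365.6707.
Macaulay duration = Σ(t·PV) / P = 15,808.3196 / 4,365.6707 = 3.62105 years.

3.621 years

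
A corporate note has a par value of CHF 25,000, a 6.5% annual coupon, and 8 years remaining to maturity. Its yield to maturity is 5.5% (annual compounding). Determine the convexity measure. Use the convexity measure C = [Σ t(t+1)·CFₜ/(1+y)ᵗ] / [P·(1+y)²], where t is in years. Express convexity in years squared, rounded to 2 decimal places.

With y = 0.055:
  t   CF        PV=CF/(1+0.055)^t    t·PV        t(t+1)·PV
  1     1,625.00     1,540.2844     1,540.2844       3,080.5687
  2     1,625.00     1,459.9852     2,919.9704       8,759.9111
  3     1,625.00     1,383.8722     4,151.6166      16,606.4665
  4     1,625.00     1,311.7272     5,246.9088      26,234.5442
  5     1,625.00     1,243.3433     6,216.7166      37,300.2997
  6     1,625.00     1,178.5245     7,071.1469      49,498.0281
  7     1,625.00     1,117.0848     7,819.5937      62,556.7496
  8    26,625.00    17,348.8199   138,790.5595   1,249,115.0351
  Σ                 26,583.6415   173,756.7968   1,453,151.6029
P = 26,583.6415.
Convexity = Σ t(t+1)·PV / [P·(1+y)²] = 1,453,151.6029 / (26,583.6415 × 1.113025) = 49.11244.

49.11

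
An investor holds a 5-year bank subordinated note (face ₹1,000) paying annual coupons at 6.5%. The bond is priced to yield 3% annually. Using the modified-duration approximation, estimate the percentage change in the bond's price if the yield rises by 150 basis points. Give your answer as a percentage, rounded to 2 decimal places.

Periodic yield y = 0.03. Modified duration first:
  t   CF        PV=CF/(1+0.03)^t    t·PV
  1        65.00        63.1068        63.1068
  2        65.00        61.2687       122.5375
  3        65.00        59.4842       178.4526
  4        65.00        57.7517       231.0066
  5     1,065.00       918.6784     4,593.3918
  Σ                  1,160.2898     5,188.4953
P = 1,160.2898; D_Mac = 4.47172 yrs; D_mod = 4.47172/(1+0.03) = 4.34148 yrs.
ΔP/P ≈ -D_mod · Δy = -4.34148 × (+0.015) = -0.065122 = -6.5122%.

-6.51%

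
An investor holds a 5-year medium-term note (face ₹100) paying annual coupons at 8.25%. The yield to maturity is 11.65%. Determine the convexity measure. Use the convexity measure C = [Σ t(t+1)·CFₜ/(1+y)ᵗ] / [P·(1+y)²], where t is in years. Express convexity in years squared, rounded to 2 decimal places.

19.26

With y = 0.1165:
  t   CF        PV=CF/(1+0.1165)^t    t·PV        t(t+1)·PV
  1         8.25         7.3892         7.3892          14.7783
  2         8.25         6.6181        13.2363          39.7089
  3         8.25         5.9276        17.7828          71.1310
  4         8.25         5.3091        21.2363         106.1815
  5       108.25        62.3928       311.9639       1,871.7831
  Σ                     87.6367       371.6084       2,103.5829
P = 87.6367.
Convexity = Σ t(t+1)·PV / [P·(1+y)²] = 2,103.5829 / (87.6367 × 1.246572) = 19.25555.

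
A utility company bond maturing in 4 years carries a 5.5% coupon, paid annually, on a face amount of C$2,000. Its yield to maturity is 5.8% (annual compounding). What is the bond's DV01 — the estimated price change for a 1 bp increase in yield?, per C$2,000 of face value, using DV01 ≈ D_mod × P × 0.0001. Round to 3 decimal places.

C$0.691

Periodic yield y = 0.058.
  t   CF        PV=CF/(1+0.058)^t    t·PV
  1       110.00       103.9698       103.9698
  2       110.00        98.2701       196.5402
  3       110.00        92.8829       278.6486
  4     2,110.00     1,683.9911     6,735.9643
  Σ                  1,979.1138     7,315.1229
P = 1,979.1138; D_Mac = 3.69616 yrs; D_mod = 3.49354 yrs.
DV01 ≈ 3.49354 × 1,979.1138 × 0.0001 = 0.691410.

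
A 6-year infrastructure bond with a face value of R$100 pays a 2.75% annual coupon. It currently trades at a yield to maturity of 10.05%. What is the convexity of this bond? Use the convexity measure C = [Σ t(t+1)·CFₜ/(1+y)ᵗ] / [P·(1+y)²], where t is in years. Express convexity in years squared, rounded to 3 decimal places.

30.986

With y = 0.1005:
  t   CF        PV=CF/(1+0.1005)^t    t·PV        t(t+1)·PV
  1         2.75         2.4989         2.4989           4.9977
  2         2.75         2.2707         4.5413          13.6240
  3         2.75         2.0633         6.1899          24.7596
  4         2.75         1.8749         7.4995          37.4975
  5         2.75         1.7037         8.5183          51.1097
  6       102.75        57.8418       347.0506       2,429.3542
  Σ                     68.2531       376.2985       2,561.3428
P = 68.2531.
Convexity = Σ t(t+1)·PV / [P·(1+y)²] = 2,561.3428 / (68.2531 × 1.211100) = 30.98597.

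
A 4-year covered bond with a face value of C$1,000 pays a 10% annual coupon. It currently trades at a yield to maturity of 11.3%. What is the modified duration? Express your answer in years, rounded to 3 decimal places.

Periodic yield y = 0.113. First find Macaulay duration:
  t   CF        PV=CF/(1+0.113)^t    t·PV
  1       100.00        89.8473        89.8473
  2       100.00        80.7253       161.4506
  3       100.00        72.5295       217.5884
  4     1,100.00       716.8232     2,867.2926
  Σ                    959.9252     3,336.1789
P = 959.9252; Macaulay duration = 3,336.1789 / 959.9252 = 3.47546 years.
Modified duration = D_Mac / (1 + y) = 3.47546 / 1.113 = 3.12260 years.

3.123 years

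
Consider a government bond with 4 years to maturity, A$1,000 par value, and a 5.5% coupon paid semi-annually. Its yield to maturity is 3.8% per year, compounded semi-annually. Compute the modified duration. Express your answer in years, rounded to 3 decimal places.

3.589 years

Periodic yield y = 0.019. First find Macaulay duration:
  t   CF        PV=CF/(1+0.019)^t    t·PV
  1        27.50        26.9872        26.9872
  2        27.50        26.4840        52.9681
  3        27.50        25.9902        77.9707
  4        27.50        25.5056       102.0225
  5        27.50        25.0301       125.1503
  6        27.50        24.5633       147.3801
  7        27.50        24.1053       168.7374
  8     1,027.50       883.8699     7,070.9594
  Σ                  1,062.5358     7,772.1758
P = 1,062.5358; Macaulay duration = 7,772.1758 / 1,062.5358 = 7.31474 half-year periods = 3.65737 years.
Modified duration = D_Mac / (1 + y) = 3.65737 / 1.019 = 3.58918 years.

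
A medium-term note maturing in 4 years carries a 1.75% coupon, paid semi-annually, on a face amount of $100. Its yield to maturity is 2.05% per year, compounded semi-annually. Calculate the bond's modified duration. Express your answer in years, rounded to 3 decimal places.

Periodic yield y = 0.01025. First find Macaulay duration:
  t   CF        PV=CF/(1+0.01025)^t    t·PV
  1        0.875         0.8661         0.8661
  2        0.875         0.8573         1.7147
  3        0.875         0.8486         2.5459
  4        0.875         0.8400         3.3601
  5        0.875         0.8315         4.1575
  6        0.875         0.8231         4.9384
  7        0.875         0.8147         5.7030
  8      100.875        92.9721       743.7769
  Σ                     98.8535       767.0626
P = 98.8535; Macaulay duration = 767.0626 / 98.8535 = 7.75959 half-year periods = 3.87979 years.
Modified duration = D_Mac / (1 + y) = 3.87979 / 1.01025 = 3.84043 years.

3.840 years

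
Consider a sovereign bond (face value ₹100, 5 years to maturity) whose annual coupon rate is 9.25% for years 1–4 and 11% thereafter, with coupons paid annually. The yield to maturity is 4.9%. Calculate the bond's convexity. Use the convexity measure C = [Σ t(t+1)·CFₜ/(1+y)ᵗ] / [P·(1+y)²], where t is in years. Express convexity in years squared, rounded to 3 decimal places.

22.205

With y = 0.049:
  t   CF        PV=CF/(1+0.049)^t    t·PV        t(t+1)·PV
  1         9.25         8.8179         8.8179          17.6358
  2         9.25         8.4060        16.8121          50.4362
  3         9.25         8.0134        24.0401          96.1605
  4         9.25         7.6391        30.5562         152.7812
  5       111.00        87.3867       436.9337       2,621.6022
  Σ                    120.2631       517.1600       2,938.6158
P = 120.2631.
Convexity = Σ t(t+1)·PV / [P·(1+y)²] = 2,938.6158 / (120.2631 × 1.100401) = 22.20544.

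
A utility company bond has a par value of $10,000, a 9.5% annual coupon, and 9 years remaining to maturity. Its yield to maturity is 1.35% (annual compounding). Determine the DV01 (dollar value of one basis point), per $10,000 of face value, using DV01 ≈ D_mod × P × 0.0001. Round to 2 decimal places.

$11.75

Periodic yield y = 0.0135.
  t   CF        PV=CF/(1+0.0135)^t    t·PV
  1       950.00       937.3458       937.3458
  2       950.00       924.8602     1,849.7204
  3       950.00       912.5409     2,737.6227
  4       950.00       900.3857     3,601.5428
  5       950.00       888.3924     4,441.9621
  6       950.00       876.5589     5,259.3532
  7       950.00       864.8829     6,054.1806
  8       950.00       853.3626     6,826.9004
  9    10,950.00     9,705.1073    87,345.9658
  Σ                 16,863.4368   119,054.5940
P = 16,863.4368; D_Mac = 7.05992 yrs; D_mod = 6.96589 yrs.
DV01 ≈ 6.96589 × 16,863.4368 × 0.0001 = 11.746877.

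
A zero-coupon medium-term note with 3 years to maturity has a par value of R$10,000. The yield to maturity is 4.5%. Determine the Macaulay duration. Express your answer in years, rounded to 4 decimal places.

A zero-coupon bond has a single cash flow at maturity, so its Macaulay duration equals its maturity: 3 years.

3.0000 years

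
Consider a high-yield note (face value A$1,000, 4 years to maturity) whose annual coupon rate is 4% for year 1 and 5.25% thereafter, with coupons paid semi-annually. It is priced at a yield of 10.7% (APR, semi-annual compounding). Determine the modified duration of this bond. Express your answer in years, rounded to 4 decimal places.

3.4731 years

Periodic yield y = 0.0535. First find Macaulay duration:
  t   CF        PV=CF/(1+0.0535)^t    t·PV
  1        20.00        18.9843        18.9843
  2        20.00        18.0203        36.0405
  3        26.25        22.4505        67.3514
  4        26.25        21.3104        85.2415
  5        26.25        20.2282       101.1409
  6        26.25        19.2009       115.2055
  7        26.25        18.2258       127.5809
  8     1,026.25       676.3583     5,410.8667
  Σ                    814.7787     5,962.4118
P = 814.7787; Macaulay duration = 5,962.4118 / 814.7787 = 7.31783 half-year periods = 3.65891 years.
Modified duration = D_Mac / (1 + y) = 3.65891 / 1.0535 = 3.47310 years.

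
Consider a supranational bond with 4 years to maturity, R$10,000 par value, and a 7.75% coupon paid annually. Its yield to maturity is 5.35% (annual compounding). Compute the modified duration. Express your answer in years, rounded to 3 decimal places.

3.423 years

Periodic yield y = 0.0535. First find Macaulay duration:
  t   CF        PV=CF/(1+0.0535)^t    t·PV
  1       775.00       735.6431       735.6431
  2       775.00       698.2849     1,396.5697
  3       775.00       662.8238     1,988.4713
  4    10,775.00     8,747.4027    34,989.6107
  Σ                 10,844.1544    39,110.2948
P = 10,844.1544; Macaulay duration = 39,110.2948 / 10,844.1544 = 3.60658 years.
Modified duration = D_Mac / (1 + y) = 3.60658 / 1.0535 = 3.42343 years.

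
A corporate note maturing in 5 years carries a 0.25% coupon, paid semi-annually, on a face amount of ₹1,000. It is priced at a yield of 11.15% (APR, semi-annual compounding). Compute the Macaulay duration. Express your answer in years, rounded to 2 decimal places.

Periodic yield y = 0.05575. Discount each cash flow and weight by its period:
  t   CF        PV=CF/(1+0.05575)^t    t·PV
  1         1.25         1.1840         1.1840
  2         1.25         1.1215         2.2429
  3         1.25         1.0623         3.1868
  4         1.25         1.0062         4.0246
  5         1.25         0.9530         4.7651
  6         1.25         0.9027         5.4162
  7         1.25         0.8550         5.9852
  8         1.25         0.8099         6.4790
  9         1.25         0.7671         6.9040
  10    1,001.25       582.0116     5,820.1158
  Σ                    590.6732     5,860.3038
Price P = Σ PV = 590.6732.
Macaulay duration = Σ(t·PV) / P = 5,860.3038 / 590.6732 = 9.92140 half-year periods.
In years: 9.92140 / 2 = 4.96070 years.

4.96 years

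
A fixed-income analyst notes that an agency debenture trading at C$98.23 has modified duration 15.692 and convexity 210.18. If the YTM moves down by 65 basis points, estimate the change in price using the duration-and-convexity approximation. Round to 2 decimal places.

Duration effect: -D_mod·Δy = -15.692 × (-0.0065) = +0.101998
Convexity effect: ½·C·(Δy)² = 0.5 × 210.18 × (-0.0065)² = +0.0044400525
ΔP/P ≈ +0.101998 + 0.0044400525 = +0.1064380525
ΔP ≈ 98.23 × (+0.1064380525) = +10.455409897075.

+C$10.46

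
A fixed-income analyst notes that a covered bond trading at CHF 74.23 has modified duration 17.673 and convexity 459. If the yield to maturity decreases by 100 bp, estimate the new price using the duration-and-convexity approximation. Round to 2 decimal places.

CHF 89.05

Duration effect: -D_mod·Δy = -17.673 × (-0.01) = +0.176730
Convexity effect: ½·C·(Δy)² = 0.5 × 459 × (-0.01)² = +0.0229500
ΔP/P ≈ +0.176730 + 0.0229500 = +0.199680
New price ≈ 74.23 × (1 + 0.199680) = 89.0522464.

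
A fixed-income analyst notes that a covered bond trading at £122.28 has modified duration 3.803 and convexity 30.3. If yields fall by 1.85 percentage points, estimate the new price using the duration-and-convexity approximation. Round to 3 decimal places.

Duration effect: -D_mod·Δy = -3.803 × (-0.0185) = +0.0703555
Convexity effect: ½·C·(Δy)² = 0.5 × 30.3 × (-0.0185)² = +0.0051850875
ΔP/P ≈ +0.0703555 + 0.0051850875 = +0.0755405875
New price ≈ 122.28 × (1 + 0.0755405875) = 131.5171030395.

£131.517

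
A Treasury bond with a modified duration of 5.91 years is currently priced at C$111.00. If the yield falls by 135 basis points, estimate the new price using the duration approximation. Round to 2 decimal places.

Duration approximation: ΔP/P ≈ -D_mod · Δy = -5.91 × (-0.0135) = +0.079785.
New price ≈ 111.00 × (1 + 0.079785) = 119.856135.

C$119.86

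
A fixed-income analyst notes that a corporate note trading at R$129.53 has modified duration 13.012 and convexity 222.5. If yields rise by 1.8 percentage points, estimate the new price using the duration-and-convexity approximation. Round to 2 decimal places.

R$103.86

Duration effect: -D_mod·Δy = -13.012 × (+0.018) = -0.234216
Convexity effect: ½·C·(Δy)² = 0.5 × 222.5 × (0.018)² = +0.0360450
ΔP/P ≈ -0.234216 + 0.0360450 = -0.198171
New price ≈ 129.53 × (1 - 0.198171) = 103.86091037.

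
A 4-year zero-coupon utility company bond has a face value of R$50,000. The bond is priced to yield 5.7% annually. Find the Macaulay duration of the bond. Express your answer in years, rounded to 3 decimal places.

A zero-coupon bond has a single cash flow at maturity, so its Macaulay duration equals its maturity: 4 years.

4.000 years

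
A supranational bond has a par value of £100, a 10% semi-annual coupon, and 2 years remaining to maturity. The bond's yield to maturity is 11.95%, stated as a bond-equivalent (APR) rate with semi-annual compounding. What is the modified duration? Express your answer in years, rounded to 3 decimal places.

Periodic yield y = 0.05975. First find Macaulay duration:
  t   CF        PV=CF/(1+0.05975)^t    t·PV
  1         5.00         4.7181         4.7181
  2         5.00         4.4521         8.9042
  3         5.00         4.2011        12.6032
  4       105.00        83.2483       332.9934
  Σ                     96.6196       359.2188
P = 96.6196; Macaulay duration = 359.2188 / 96.6196 = 3.71787 half-year periods = 1.85893 years.
Modified duration = D_Mac / (1 + y) = 1.85893 / 1.05975 = 1.75412 years.

1.754 years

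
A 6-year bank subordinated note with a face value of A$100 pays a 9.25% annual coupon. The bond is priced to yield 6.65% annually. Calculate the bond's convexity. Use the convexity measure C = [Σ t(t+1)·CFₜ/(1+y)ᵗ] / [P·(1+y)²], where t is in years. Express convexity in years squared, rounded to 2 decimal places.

With y = 0.0665:
  t   CF        PV=CF/(1+0.0665)^t    t·PV        t(t+1)·PV
  1         9.25         8.6732         8.6732          17.3465
  2         9.25         8.1324        16.2648          48.7945
  3         9.25         7.6253        22.8760          91.5041
  4         9.25         7.1499        28.5995         142.9974
  5         9.25         6.7041        33.5203         201.1216
  6       109.25        74.2431       445.4588       3,118.2116
  Σ                    112.5281       555.3926       3,619.9757
P = 112.5281.
Convexity = Σ t(t+1)·PV / [P·(1+y)²] = 3,619.9757 / (112.5281 × 1.137422) = 28.28285.

28.28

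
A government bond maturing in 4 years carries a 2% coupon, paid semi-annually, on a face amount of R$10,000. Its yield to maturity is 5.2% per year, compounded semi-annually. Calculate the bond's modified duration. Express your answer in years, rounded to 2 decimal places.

Periodic yield y = 0.026. First find Macaulay duration:
  t   CF        PV=CF/(1+0.026)^t    t·PV
  1       100.00        97.4659        97.4659
  2       100.00        94.9960       189.9920
  3       100.00        92.5887       277.7661
  4       100.00        90.2424       360.9695
  5       100.00        87.9555       439.7777
  6       100.00        85.7266       514.3599
  7       100.00        83.5542       584.8797
  8    10,100.00     8,225.1246    65,800.9971
  Σ                  8,857.6540    68,266.2078
P = 8,857.6540; Macaulay duration = 68,266.2078 / 8,857.6540 = 7.70703 half-year periods = 3.85352 years.
Modified duration = D_Mac / (1 + y) = 3.85352 / 1.026 = 3.75586 years.

3.76 years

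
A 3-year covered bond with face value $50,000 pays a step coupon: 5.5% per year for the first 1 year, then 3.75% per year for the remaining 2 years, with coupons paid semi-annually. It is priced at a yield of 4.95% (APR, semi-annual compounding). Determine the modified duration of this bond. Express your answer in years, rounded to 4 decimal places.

Periodic yield y = 0.02475. First find Macaulay duration:
  t   CF        PV=CF/(1+0.02475)^t    t·PV
  1     1,375.00     1,341.7907     1,341.7907
  2     1,375.00     1,309.3834     2,618.7669
  3       937.50       871.1993     2,613.5978
  4       937.50       850.1578     3,400.6314
  5       937.50       829.6246     4,148.1232
  6    50,937.50    43,987.5794   263,925.4766
  Σ                 49,189.7353   278,048.3865
P = 49,189.7353; Macaulay duration = 278,048.3865 / 49,189.7353 = 5.65257 half-year periods = 2.82628 years.
Modified duration = D_Mac / (1 + y) = 2.82628 / 1.02475 = 2.75802 years.

2.7580 years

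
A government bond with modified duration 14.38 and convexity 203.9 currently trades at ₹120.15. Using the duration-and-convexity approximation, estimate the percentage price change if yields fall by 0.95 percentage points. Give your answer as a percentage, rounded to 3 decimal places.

+14.581%

Duration effect: -D_mod·Δy = -14.38 × (-0.0095) = +0.136610
Convexity effect: ½·C·(Δy)² = 0.5 × 203.9 × (-0.0095)² = +0.0092009875
ΔP/P ≈ +0.136610 + 0.0092009875 = +0.1458109875
= +14.58109875%.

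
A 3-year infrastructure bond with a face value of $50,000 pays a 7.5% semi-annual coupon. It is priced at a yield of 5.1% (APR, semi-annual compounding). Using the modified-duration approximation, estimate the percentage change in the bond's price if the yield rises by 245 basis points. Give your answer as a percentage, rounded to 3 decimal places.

-6.573%

Periodic yield y = 0.0255. Modified duration first:
  t   CF        PV=CF/(1+0.0255)^t    t·PV
  1     1,875.00     1,828.3764     1,828.3764
  2     1,875.00     1,782.9121     3,565.8243
  3     1,875.00     1,738.5784     5,215.7352
  4     1,875.00     1,695.3470     6,781.3882
  5     1,875.00     1,653.1907     8,265.9534
  6    51,875.00    44,600.9513   267,605.7075
  Σ                 53,299.3559   293,262.9850
P = 53,299.3559; D_Mac = 5.50219 half-year periods = 2.75109 yrs; D_mod = 2.75109/(1+0.0255) = 2.68268 yrs.
ΔP/P ≈ -D_mod · Δy = -2.68268 × (+0.0245) = -0.065726 = -6.5726%.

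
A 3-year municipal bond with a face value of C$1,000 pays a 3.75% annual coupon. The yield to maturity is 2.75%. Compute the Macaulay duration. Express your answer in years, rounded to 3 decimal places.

2.894 years

Periodic yield y = 0.0275. Discount each cash flow and weight by its year:
  t   CF        PV=CF/(1+0.0275)^t    t·PV
  1        37.50        36.4964        36.4964
  2        37.50        35.5196        71.0391
  3     1,037.50       956.4067     2,869.2201
  Σ                  1,028.4226     2,976.7556
Price P = Σ PV = 1,028.4226.
Macaulay duration = Σ(t·PV) / P = 2,976.7556 / 1,028.4226 = 2.89449 years.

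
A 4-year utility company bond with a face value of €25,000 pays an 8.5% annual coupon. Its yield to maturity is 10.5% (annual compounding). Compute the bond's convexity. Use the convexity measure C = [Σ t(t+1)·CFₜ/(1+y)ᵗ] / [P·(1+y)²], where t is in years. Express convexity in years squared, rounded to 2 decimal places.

With y = 0.105:
  t   CF        PV=CF/(1+0.105)^t    t·PV        t(t+1)·PV
  1     2,125.00     1,923.0769     1,923.0769       3,846.1538
  2     2,125.00     1,740.3411     3,480.6822      10,442.0466
  3     2,125.00     1,574.9693     4,724.9080      18,899.6319
  4    27,125.00    18,193.6835    72,774.7339     363,873.6695
  Σ                 23,432.0708    82,903.4010     397,061.5019
P = 23,432.0708.
Convexity = Σ t(t+1)·PV / [P·(1+y)²] = 397,061.5019 / (23,432.0708 × 1.221025) = 13.87786.

13.88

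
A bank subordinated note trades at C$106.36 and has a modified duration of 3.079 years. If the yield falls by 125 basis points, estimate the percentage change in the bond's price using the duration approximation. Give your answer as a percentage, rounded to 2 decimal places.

+3.85%

Duration approximation: ΔP/P ≈ -D_mod · Δy = -3.079 × (-0.0125) = +0.0384875.
As a percentage: +3.84875%.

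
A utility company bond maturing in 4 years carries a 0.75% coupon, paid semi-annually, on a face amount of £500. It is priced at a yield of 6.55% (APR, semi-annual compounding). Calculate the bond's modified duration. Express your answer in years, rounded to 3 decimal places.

3.815 years

Periodic yield y = 0.03275. First find Macaulay duration:
  t   CF        PV=CF/(1+0.03275)^t    t·PV
  1        1.875         1.8155         1.8155
  2        1.875         1.7580         3.5159
  3        1.875         1.7022         5.1067
  4        1.875         1.6482         6.5930
  5        1.875         1.5960         7.9799
  6        1.875         1.5454         9.2722
  7        1.875         1.4964        10.4745
  8      501.875       387.8233     3,102.5867
  Σ                    399.3850     3,147.3443
P = 399.3850; Macaulay duration = 3,147.3443 / 399.3850 = 7.88048 half-year periods = 3.94024 years.
Modified duration = D_Mac / (1 + y) = 3.94024 / 1.03275 = 3.81529 years.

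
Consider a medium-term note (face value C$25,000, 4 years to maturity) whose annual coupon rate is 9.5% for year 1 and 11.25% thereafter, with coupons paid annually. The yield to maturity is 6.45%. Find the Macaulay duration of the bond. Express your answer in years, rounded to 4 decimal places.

Periodic yield y = 0.0645. Discount each cash flow and weight by its year:
  t   CF        PV=CF/(1+0.0645)^t    t·PV
  1     2,375.00     2,231.0944     2,231.0944
  2     2,812.50     2,481.9967     4,963.9934
  3     2,812.50     2,331.6080     6,994.8240
  4    27,812.50    21,659.9458    86,639.7831
  Σ                 28,704.6449   100,829.6949
Price P = Σ PV = 28,704.6449.
Macaulay duration = Σ(t·PV) / P = 100,829.6949 / 28,704.6449 = 3.51266 years.

3.5127 years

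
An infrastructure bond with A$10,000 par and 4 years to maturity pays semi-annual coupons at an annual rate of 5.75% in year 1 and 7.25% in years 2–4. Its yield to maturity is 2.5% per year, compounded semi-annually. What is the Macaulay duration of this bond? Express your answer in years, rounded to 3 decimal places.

3.621 years

Periodic yield y = 0.0125. Discount each cash flow and weight by its period:
  t   CF        PV=CF/(1+0.0125)^t    t·PV
  1       287.50       283.9506       283.9506
  2       287.50       280.4451       560.8901
  3       362.50       349.2391     1,047.7174
  4       362.50       344.9275     1,379.7102
  5       362.50       340.6692     1,703.3459
  6       362.50       336.4634     2,018.7804
  7       362.50       332.3095     2,326.1667
  8    10,362.50     9,382.1914    75,057.5312
  Σ                 11,650.1959    84,378.0925
Price P = Σ PV = 11,650.1959.
Macaulay duration = Σ(t·PV) / P = 84,378.0925 / 11,650.1959 = 7.24263 half-year periods.
In years: 7.24263 / 2 = 3.62132 years.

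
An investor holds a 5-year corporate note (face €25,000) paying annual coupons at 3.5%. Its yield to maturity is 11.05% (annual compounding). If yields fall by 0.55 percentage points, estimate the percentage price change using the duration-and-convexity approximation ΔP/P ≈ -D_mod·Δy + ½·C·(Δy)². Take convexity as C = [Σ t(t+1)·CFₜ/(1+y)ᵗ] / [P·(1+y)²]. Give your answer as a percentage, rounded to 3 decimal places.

With y = 0.1105:
  t   CF        PV=CF/(1+0.1105)^t    t·PV        t(t+1)·PV
  1       875.00       787.9334       787.9334       1,575.8667
  2       875.00       709.5303     1,419.0605       4,257.1816
  3       875.00       638.9287     1,916.7860       7,667.1438
  4       875.00       575.3522     2,301.4089      11,507.0446
  5    25,875.00    15,321.0152    76,605.0761     459,630.4566
  Σ                 18,032.7597    83,030.2649     484,637.6934
P = 18,032.7597; D_Mac = 4.60441 yrs; D_mod = 4.14625 yrs; C = 21.79304.
Duration effect: -4.14625 × (-0.0055) = +0.022804
Convexity effect: 0.5 × 21.79304 × (-0.0055)² = +0.0003296
ΔP/P ≈ +0.022804 + 0.0003296 = +0.023134 = +2.3134%.

+2.313%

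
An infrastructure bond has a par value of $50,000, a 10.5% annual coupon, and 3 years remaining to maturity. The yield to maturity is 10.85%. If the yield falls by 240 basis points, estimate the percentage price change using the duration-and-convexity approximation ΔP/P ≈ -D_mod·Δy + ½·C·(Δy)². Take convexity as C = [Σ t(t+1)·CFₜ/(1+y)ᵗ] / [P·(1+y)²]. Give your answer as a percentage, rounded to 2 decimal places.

With y = 0.1085:
  t   CF        PV=CF/(1+0.1085)^t    t·PV        t(t+1)·PV
  1     5,250.00     4,736.1299     4,736.1299       9,472.2598
  2     5,250.00     4,272.5574     8,545.1148      25,635.3445
  3    55,250.00    40,562.5444   121,687.6333     486,750.5333
  Σ                 49,571.2318   134,968.8781     521,858.1377
P = 49,571.2318; D_Mac = 2.72273 yrs; D_mod = 2.45623 yrs; C = 8.56745.
Duration effect: -2.45623 × (-0.024) = +0.058949
Convexity effect: 0.5 × 8.56745 × (-0.024)² = +0.0024674
ΔP/P ≈ +0.058949 + 0.0024674 = +0.061417 = +6.1417%.

+6.14%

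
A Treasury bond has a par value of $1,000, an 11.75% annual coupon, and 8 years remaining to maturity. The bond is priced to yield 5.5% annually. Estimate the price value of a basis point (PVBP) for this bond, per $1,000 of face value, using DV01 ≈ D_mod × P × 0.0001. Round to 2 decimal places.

$0.79

Periodic yield y = 0.055.
  t   CF        PV=CF/(1+0.055)^t    t·PV
  1       117.50       111.3744       111.3744
  2       117.50       105.5682       211.1363
  3       117.50       100.0646       300.1938
  4       117.50        94.8480       379.3919
  5       117.50        89.9033       449.5164
  6       117.50        85.2164       511.2983
  7       117.50        80.7738       565.4168
  8     1,117.50       728.1617     5,825.2939
  Σ                  1,395.9104     8,353.6218
P = 1,395.9104; D_Mac = 5.98435 yrs; D_mod = 5.67237 yrs.
DV01 ≈ 5.67237 × 1,395.9104 × 0.0001 = 0.791812.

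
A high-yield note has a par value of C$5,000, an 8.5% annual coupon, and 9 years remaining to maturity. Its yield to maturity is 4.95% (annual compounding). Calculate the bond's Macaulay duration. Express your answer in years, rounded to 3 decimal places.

Periodic yield y = 0.0495. Discount each cash flow and weight by its year:
  t   CF        PV=CF/(1+0.0495)^t    t·PV
  1       425.00       404.9547       404.9547
  2       425.00       385.8549       771.7098
  3       425.00       367.6560     1,102.9679
  4       425.00       350.3153     1,401.2614
  5       425.00       333.7926     1,668.9630
  6       425.00       318.0492     1,908.2950
  7       425.00       303.0483     2,121.3380
  8       425.00       288.7549     2,310.0393
  9     5,425.00     3,512.0263    31,608.2365
  Σ                  6,264.4522    43,297.7657
Price P = Σ PV = 6,264.4522.
Macaulay duration = Σ(t·PV) / P = 43,297.7657 / 6,264.4522 = 6.91166 years.

6.912 years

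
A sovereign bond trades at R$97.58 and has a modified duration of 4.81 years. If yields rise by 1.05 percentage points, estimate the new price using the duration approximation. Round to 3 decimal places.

Duration approximation: ΔP/P ≈ -D_mod · Δy = -4.81 × (+0.0105) = -0.050505.
New price ≈ 97.58 × (1 - 0.050505) = 92.6517221.

R$92.652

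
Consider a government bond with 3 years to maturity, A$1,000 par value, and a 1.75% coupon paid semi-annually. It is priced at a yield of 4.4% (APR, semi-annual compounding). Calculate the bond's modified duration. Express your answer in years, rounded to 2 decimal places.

Periodic yield y = 0.022. First find Macaulay duration:
  t   CF        PV=CF/(1+0.022)^t    t·PV
  1         8.75         8.5616         8.5616
  2         8.75         8.3773        16.7547
  3         8.75         8.1970        24.5910
  4         8.75         8.0206        32.0822
  5         8.75         7.8479        39.2395
  6     1,008.75       885.2749     5,311.6497
  Σ                    926.2794     5,432.8788
P = 926.2794; Macaulay duration = 5,432.8788 / 926.2794 = 5.86527 half-year periods = 2.93263 years.
Modified duration = D_Mac / (1 + y) = 2.93263 / 1.022 = 2.86951 years.

2.87 years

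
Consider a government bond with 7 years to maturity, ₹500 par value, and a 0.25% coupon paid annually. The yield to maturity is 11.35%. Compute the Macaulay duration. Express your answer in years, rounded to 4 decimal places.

Periodic yield y = 0.1135. Discount each cash flow and weight by its year:
  t   CF        PV=CF/(1+0.1135)^t    t·PV
  1         1.25         1.1226         1.1226
  2         1.25         1.0082         2.0163
  3         1.25         0.9054         2.7162
  4         1.25         0.8131         3.2524
  5         1.25         0.7302         3.6511
  6         1.25         0.6558         3.9348
  7       501.25       236.1690     1,653.1828
  Σ                    241.4042     1,669.8762
Price P = Σ PV = 241.4042.
Macaulay duration = Σ(t·PV) / P = 1,669.8762 / 241.4042 = 6.91734 years.

6.9173 years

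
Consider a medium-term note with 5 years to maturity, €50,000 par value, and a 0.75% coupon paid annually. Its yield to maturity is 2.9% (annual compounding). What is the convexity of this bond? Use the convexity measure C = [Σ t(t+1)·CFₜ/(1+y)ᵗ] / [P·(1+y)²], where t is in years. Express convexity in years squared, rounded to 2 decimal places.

With y = 0.029:
  t   CF        PV=CF/(1+0.029)^t    t·PV        t(t+1)·PV
  1       375.00       364.4315       364.4315         728.8630
  2       375.00       354.1608       708.3216       2,124.9649
  3       375.00       344.1796     1,032.5388       4,130.1554
  4       375.00       334.4797     1,337.9188       6,689.5941
  5    50,375.00    43,665.4746   218,327.3732   1,309,964.2394
  Σ                 45,062.7263   221,770.5840   1,323,637.8168
P = 45,062.7263.
Convexity = Σ t(t+1)·PV / [P·(1+y)²] = 1,323,637.8168 / (45,062.7263 × 1.058841) = 27.74093.

27.74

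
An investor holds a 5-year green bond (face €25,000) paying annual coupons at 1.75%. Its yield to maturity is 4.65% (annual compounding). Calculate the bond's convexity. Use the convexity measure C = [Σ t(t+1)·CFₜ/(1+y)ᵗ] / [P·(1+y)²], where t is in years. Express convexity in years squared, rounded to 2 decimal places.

26.06

With y = 0.0465:
  t   CF        PV=CF/(1+0.0465)^t    t·PV        t(t+1)·PV
  1       437.50       418.0602       418.0602         836.1204
  2       437.50       399.4842       798.9684       2,396.9051
  3       437.50       381.7336     1,145.2007       4,580.8029
  4       437.50       364.7717     1,459.0868       7,295.4338
  5    25,437.50    20,266.4771   101,332.3857     607,994.3142
  Σ                 21,830.5268   105,153.7018     623,103.5765
P = 21,830.5268.
Convexity = Σ t(t+1)·PV / [P·(1+y)²] = 623,103.5765 / (21,830.5268 × 1.095162) = 26.06259.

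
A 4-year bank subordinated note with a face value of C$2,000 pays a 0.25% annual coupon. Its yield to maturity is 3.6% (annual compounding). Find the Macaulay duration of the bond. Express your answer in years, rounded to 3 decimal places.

Periodic yield y = 0.036. Discount each cash flow and weight by its year:
  t   CF        PV=CF/(1+0.036)^t    t·PV
  1         5.00         4.8263         4.8263
  2         5.00         4.6585         9.3171
  3         5.00         4.4967        13.4900
  4     2,005.00     1,740.5053     6,962.0213
  Σ                  1,754.4868     6,989.6546
Price P = Σ PV = 1,754.4868.
Macaulay duration = Σ(t·PV) / P = 6,989.6546 / 1,754.4868 = 3.98387 years.

3.984 years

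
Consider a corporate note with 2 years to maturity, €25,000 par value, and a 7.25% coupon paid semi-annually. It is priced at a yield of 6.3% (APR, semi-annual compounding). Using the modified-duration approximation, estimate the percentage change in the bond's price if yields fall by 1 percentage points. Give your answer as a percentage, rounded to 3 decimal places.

+1.841%

Periodic yield y = 0.0315. Modified duration first:
  t   CF        PV=CF/(1+0.0315)^t    t·PV
  1       906.25       878.5749       878.5749
  2       906.25       851.7449     1,703.4899
  3       906.25       825.7343     2,477.2029
  4    25,906.25    22,883.7726    91,535.0903
  Σ                 25,439.8267    96,594.3579
P = 25,439.8267; D_Mac = 3.79697 half-year periods = 1.89849 yrs; D_mod = 1.89849/(1+0.0315) = 1.84051 yrs.
ΔP/P ≈ -D_mod · Δy = -1.84051 × (-0.01) = +0.018405 = +1.8405%.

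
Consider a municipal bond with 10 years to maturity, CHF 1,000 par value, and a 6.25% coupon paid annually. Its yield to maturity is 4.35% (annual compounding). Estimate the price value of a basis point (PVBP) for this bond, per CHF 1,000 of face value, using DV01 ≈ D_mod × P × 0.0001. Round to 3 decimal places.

Periodic yield y = 0.0435.
  t   CF        PV=CF/(1+0.0435)^t    t·PV
  1        62.50        59.8946        59.8946
  2        62.50        57.3978       114.7956
  3        62.50        55.0051       165.0152
  4        62.50        52.7121       210.8483
  5        62.50        50.5147       252.5735
  6        62.50        48.4089       290.4535
  7        62.50        46.3909       324.7363
  8        62.50        44.4570       355.6562
  9        62.50        42.6038       383.4338
  10    1,062.50       694.0718     6,940.7181
  Σ                  1,151.4566     9,098.1251
P = 1,151.4566; D_Mac = 7.90140 yrs; D_mod = 7.57202 yrs.
DV01 ≈ 7.57202 × 1,151.4566 × 0.0001 = 0.871885.

CHF 0.872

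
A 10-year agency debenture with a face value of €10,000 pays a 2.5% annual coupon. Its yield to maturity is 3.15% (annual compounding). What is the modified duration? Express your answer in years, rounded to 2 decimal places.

8.66 years

Periodic yield y = 0.0315. First find Macaulay duration:
  t   CF        PV=CF/(1+0.0315)^t    t·PV
  1       250.00       242.3655       242.3655
  2       250.00       234.9641       469.9282
  3       250.00       227.7888       683.3663
  4       250.00       220.8325       883.3302
  5       250.00       214.0888     1,070.4438
  6       250.00       207.5509     1,245.3054
  7       250.00       201.2127     1,408.4889
  8       250.00       195.0681     1,560.5444
  9       250.00       189.1111     1,701.9995
  10   10,250.00     7,516.7749    75,167.7485
  Σ                  9,449.7572    84,433.5207
P = 9,449.7572; Macaulay duration = 84,433.5207 / 9,449.7572 = 8.93499 years.
Modified duration = D_Mac / (1 + y) = 8.93499 / 1.0315 = 8.66214 years.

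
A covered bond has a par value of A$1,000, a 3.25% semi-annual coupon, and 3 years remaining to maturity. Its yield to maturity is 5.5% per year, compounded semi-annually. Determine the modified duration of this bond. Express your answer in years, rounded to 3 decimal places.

Periodic yield y = 0.0275. First find Macaulay duration:
  t   CF        PV=CF/(1+0.0275)^t    t·PV
  1        16.25        15.8151        15.8151
  2        16.25        15.3918        30.7836
  3        16.25        14.9799        44.9396
  4        16.25        14.5789        58.3158
  5        16.25        14.1888        70.9438
  6     1,016.25       863.5939     5,181.5635
  Σ                    938.5484     5,402.3613
P = 938.5484; Macaulay duration = 5,402.3613 / 938.5484 = 5.75608 half-year periods = 2.87804 years.
Modified duration = D_Mac / (1 + y) = 2.87804 / 1.0275 = 2.80101 years.

2.801 years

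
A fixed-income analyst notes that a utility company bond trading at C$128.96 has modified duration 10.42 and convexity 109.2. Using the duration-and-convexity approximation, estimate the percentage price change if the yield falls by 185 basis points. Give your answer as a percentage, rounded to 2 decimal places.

Duration effect: -D_mod·Δy = -10.42 × (-0.0185) = +0.192770
Convexity effect: ½·C·(Δy)² = 0.5 × 109.2 × (-0.0185)² = +0.01868685
ΔP/P ≈ +0.192770 + 0.01868685 = +0.21145685
= +21.145685%.

+21.15%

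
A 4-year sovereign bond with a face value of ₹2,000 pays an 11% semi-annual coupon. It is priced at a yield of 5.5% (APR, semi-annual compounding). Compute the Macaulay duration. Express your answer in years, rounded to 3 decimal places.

3.405 years

Periodic yield y = 0.0275. Discount each cash flow and weight by its period:
  t   CF        PV=CF/(1+0.0275)^t    t·PV
  1       110.00       107.0560       107.0560
  2       110.00       104.1907       208.3814
  3       110.00       101.4022       304.2065
  4       110.00        98.6882       394.7529
  5       110.00        96.0469       480.2347
  6       110.00        93.4763       560.8580
  7       110.00        90.9745       636.8218
  8     2,110.00     1,698.3524    13,586.8193
  Σ                  2,390.1873    16,279.1306
Price P = Σ PV = 2,390.1873.
Macaulay duration = Σ(t·PV) / P = 16,279.1306 / 2,390.1873 = 6.81082 half-year periods.
In years: 6.81082 / 2 = 3.40541 years.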